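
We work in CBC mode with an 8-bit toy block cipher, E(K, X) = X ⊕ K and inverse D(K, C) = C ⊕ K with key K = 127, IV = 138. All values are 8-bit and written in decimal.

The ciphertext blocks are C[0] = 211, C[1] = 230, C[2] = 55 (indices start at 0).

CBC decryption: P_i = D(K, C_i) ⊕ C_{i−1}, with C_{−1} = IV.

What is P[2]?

P[2] = 174

P[2]: D(K, 55) = 72; 72 ⊕ 230 = 174.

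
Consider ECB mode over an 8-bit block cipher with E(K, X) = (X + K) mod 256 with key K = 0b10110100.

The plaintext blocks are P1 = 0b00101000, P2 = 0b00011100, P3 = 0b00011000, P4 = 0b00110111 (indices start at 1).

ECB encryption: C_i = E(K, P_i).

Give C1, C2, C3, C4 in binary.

C1 = 0b11011100, C2 = 0b11010000, C3 = 0b11001100, C4 = 0b11101011

C1: E(K, 0b00101000) = 0b11011100.
C2: E(K, 0b00011100) = 0b11010000.
C3: E(K, 0b00011000) = 0b11001100.
C4: E(K, 0b00110111) = 0b11101011.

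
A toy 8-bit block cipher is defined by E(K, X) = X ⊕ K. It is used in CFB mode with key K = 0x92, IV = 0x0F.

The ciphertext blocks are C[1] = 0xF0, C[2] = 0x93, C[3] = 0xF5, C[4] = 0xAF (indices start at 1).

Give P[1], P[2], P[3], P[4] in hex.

P[1] = 0x6D, P[2] = 0xF1, P[3] = 0xF4, P[4] = 0xC8

CFB decryption: P_i = C_i ⊕ E(K, C_{i−1}), with C_{0} = IV.
P[1]: E(K, 0x0F) = 0x9D; 0xF0 ⊕ 0x9D = 0x6D.
P[2]: E(K, 0xF0) = 0x62; 0x93 ⊕ 0x62 = 0xF1.
P[3]: E(K, 0x93) = 0x01; 0xF5 ⊕ 0x01 = 0xF4.
P[4]: E(K, 0xF5) = 0x67; 0xAF ⊕ 0x67 = 0xC8.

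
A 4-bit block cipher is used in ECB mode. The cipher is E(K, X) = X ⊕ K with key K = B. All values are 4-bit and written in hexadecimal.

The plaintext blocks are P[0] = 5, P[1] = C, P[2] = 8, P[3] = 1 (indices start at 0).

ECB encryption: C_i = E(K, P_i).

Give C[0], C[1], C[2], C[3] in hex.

C[0]: E(K, 5) = E.
C[1]: E(K, C) = 7.
C[2]: E(K, 8) = 3.
C[3]: E(K, 1) = A.

C[0] = E, C[1] = 7, C[2] = 3, C[3] = A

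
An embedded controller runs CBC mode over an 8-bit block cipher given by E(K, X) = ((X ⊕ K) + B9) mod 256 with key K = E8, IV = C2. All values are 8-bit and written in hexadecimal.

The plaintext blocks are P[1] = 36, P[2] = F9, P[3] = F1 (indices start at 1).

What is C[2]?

CBC encryption: C_i = E(K, P_i ⊕ C_{i−1}), with C_{0} = IV.
C[1]: P[1] ⊕ C2 = F4; E(K, F4) = D5.
C[2]: P[2] ⊕ D5 = 2C; E(K, 2C) = 7D.

C[2] = 7D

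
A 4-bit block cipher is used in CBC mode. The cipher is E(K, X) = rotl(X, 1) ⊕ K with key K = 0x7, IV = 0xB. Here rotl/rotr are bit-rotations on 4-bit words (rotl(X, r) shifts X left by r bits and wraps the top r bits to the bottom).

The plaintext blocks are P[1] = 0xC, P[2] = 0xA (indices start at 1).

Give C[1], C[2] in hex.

C[1] = 0x9, C[2] = 0x1

CBC encryption: C_i = E(K, P_i ⊕ C_{i−1}), with C_{0} = IV.
C[1]: P[1] ⊕ 0xB = 0x7; E(K, 0x7) = 0x9.
C[2]: P[2] ⊕ 0x9 = 0x3; E(K, 0x3) = 0x1.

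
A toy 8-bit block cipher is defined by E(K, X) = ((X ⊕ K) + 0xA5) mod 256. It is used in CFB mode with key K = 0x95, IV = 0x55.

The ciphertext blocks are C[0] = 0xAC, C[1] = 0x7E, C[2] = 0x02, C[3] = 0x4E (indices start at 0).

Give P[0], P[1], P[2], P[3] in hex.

CFB decryption: P_i = C_i ⊕ E(K, C_{i−1}), with C_{−1} = IV.
P[0]: E(K, 0x55) = 0x65; 0xAC ⊕ 0x65 = 0xC9.
P[1]: E(K, 0xAC) = 0xDE; 0x7E ⊕ 0xDE = 0xA0.
P[2]: E(K, 0x7E) = 0x90; 0x02 ⊕ 0x90 = 0x92.
P[3]: E(K, 0x02) = 0x3C; 0x4E ⊕ 0x3C = 0x72.

P[0] = 0xC9, P[1] = 0xA0, P[2] = 0x92, P[3] = 0x72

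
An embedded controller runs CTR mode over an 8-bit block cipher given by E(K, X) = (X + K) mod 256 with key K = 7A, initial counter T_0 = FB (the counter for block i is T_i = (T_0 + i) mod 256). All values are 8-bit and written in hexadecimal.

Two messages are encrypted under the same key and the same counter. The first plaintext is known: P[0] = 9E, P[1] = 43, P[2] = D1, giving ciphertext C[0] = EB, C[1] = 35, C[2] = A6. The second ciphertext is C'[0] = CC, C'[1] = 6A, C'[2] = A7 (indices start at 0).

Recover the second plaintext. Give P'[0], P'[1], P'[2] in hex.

P'[0] = B9, P'[1] = 1C, P'[2] = D0

In CTR with a reused counter, both messages share the same keystream S_i, so C_i ⊕ C'_i = P_i ⊕ P'_i and thus P'_i = P_i ⊕ C_i ⊕ C'_i.
P'[0]: 9E ⊕ EB ⊕ CC = B9.
P'[1]: 43 ⊕ 35 ⊕ 6A = 1C.
P'[2]: D1 ⊕ A6 ⊕ A7 = D0.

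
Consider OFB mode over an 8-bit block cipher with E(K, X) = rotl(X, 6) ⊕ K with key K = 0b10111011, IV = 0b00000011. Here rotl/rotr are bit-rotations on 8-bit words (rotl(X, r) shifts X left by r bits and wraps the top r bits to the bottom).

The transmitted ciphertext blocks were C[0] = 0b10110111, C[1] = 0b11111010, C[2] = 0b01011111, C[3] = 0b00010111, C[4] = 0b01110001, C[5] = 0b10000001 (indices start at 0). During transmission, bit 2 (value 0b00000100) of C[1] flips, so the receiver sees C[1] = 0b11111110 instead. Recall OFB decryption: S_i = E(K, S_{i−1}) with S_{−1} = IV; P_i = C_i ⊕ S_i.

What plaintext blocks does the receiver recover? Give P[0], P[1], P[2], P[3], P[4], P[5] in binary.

P[0] = 0b11001100, P[1] = 0b10011011, P[2] = 0b10111101, P[3] = 0b00010100, P[4] = 0b00001010, P[5] = 0b11100100

Only C[1] changed, to 0b11111110. In OFB, a change in C_i flips the same bit in P_i only; the keystream is unaffected. Decrypting the received ciphertext:
P[0]: S = E(K, 0b00000011) = 0b01111011; 0b10110111 ⊕ 0b01111011 = 0b11001100.
P[1]: S = E(K, 0b01111011) = 0b01100101; 0b11111110 ⊕ 0b01100101 = 0b10011011.
P[2]: S = E(K, 0b01100101) = 0b11100010; 0b01011111 ⊕ 0b11100010 = 0b10111101.
P[3]: S = E(K, 0b11100010) = 0b00000011; 0b00010111 ⊕ 0b00000011 = 0b00010100.
P[4]: S = E(K, 0b00000011) = 0b01111011; 0b01110001 ⊕ 0b01111011 = 0b00001010.
P[5]: S = E(K, 0b01111011) = 0b01100101; 0b10000001 ⊕ 0b01100101 = 0b11100100.
Blocks that differ from the original plaintext: P[1].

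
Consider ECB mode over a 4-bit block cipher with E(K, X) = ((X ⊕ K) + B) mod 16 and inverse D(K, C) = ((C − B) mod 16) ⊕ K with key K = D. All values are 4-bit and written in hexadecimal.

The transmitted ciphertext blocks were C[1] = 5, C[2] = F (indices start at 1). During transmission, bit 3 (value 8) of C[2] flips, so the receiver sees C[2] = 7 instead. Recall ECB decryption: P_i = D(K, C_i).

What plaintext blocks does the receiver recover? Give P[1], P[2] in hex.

P[1] = 7, P[2] = 1

Only C[2] changed, to 7. In ECB, a change in C_i affects only P_i. Decrypting the received ciphertext:
P[1]: D(K, 5) = 7.
P[2]: D(K, 7) = 1.
Blocks that differ from the original plaintext: P[2].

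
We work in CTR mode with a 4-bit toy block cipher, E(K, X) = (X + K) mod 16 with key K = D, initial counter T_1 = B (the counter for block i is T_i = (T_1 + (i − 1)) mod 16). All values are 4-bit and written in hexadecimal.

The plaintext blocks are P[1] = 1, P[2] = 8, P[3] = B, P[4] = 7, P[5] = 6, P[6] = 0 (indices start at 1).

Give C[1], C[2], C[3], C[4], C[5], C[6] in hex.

CTR encryption: S_i = E(K, T_i) where T_i is the counter for block i; C_i = P_i ⊕ S_i.
C[1]: T = B, S = E(K, T) = 8; 1 ⊕ 8 = 9.
C[2]: T = C, S = E(K, T) = 9; 8 ⊕ 9 = 1.
C[3]: T = D, S = E(K, T) = A; B ⊕ A = 1.
C[4]: T = E, S = E(K, T) = B; 7 ⊕ B = C.
C[5]: T = F, S = E(K, T) = C; 6 ⊕ C = A.
C[6]: T = 0, S = E(K, T) = D; 0 ⊕ D = D.

C[1] = 9, C[2] = 1, C[3] = 1, C[4] = C, C[5] = A, C[6] = D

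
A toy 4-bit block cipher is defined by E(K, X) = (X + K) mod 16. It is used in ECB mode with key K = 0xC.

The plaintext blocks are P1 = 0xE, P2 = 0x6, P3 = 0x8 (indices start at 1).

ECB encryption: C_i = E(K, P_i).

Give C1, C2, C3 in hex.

C1 = 0xA, C2 = 0x2, C3 = 0x4

C1: E(K, 0xE) = 0xA.
C2: E(K, 0x6) = 0x2.
C3: E(K, 0x8) = 0x4.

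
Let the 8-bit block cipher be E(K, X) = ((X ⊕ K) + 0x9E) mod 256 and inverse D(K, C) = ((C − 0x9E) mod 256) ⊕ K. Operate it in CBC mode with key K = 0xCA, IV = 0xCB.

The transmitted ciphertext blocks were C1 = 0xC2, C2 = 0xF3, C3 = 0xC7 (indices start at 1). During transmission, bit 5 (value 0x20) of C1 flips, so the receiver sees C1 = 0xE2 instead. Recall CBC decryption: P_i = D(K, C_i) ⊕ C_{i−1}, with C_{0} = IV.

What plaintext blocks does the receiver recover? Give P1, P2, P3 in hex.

P1 = 0x45, P2 = 0x7D, P3 = 0x10

Only C1 changed, to 0xE2. In CBC, a change in C_i garbles P_i and flips the same bit in P_{i+1}. Decrypting the received ciphertext:
P1: D(K, 0xE2) = 0x8E; 0x8E ⊕ 0xCB = 0x45.
P2: D(K, 0xF3) = 0x9F; 0x9F ⊕ 0xE2 = 0x7D.
P3: D(K, 0xC7) = 0xE3; 0xE3 ⊕ 0xF3 = 0x10.
Blocks that differ from the original plaintext: P1, P2.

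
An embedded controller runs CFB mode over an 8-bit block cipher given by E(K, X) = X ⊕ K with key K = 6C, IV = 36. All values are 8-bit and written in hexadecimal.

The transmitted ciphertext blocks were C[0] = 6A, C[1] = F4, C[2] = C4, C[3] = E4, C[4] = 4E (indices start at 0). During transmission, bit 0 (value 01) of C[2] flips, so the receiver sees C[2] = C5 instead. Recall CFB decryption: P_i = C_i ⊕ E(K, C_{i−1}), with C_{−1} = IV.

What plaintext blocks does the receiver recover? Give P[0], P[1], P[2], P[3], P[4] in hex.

Only C[2] changed, to C5. In CFB, a change in C_i flips the same bit in P_i and garbles P_{i+1}. Decrypting the received ciphertext:
P[0]: E(K, 36) = 5A; 6A ⊕ 5A = 30.
P[1]: E(K, 6A) = 06; F4 ⊕ 06 = F2.
P[2]: E(K, F4) = 98; C5 ⊕ 98 = 5D.
P[3]: E(K, C5) = A9; E4 ⊕ A9 = 4D.
P[4]: E(K, E4) = 88; 4E ⊕ 88 = C6.
Blocks that differ from the original plaintext: P[2], P[3].

P[0] = 30, P[1] = F2, P[2] = 5D, P[3] = 4D, P[4] = C6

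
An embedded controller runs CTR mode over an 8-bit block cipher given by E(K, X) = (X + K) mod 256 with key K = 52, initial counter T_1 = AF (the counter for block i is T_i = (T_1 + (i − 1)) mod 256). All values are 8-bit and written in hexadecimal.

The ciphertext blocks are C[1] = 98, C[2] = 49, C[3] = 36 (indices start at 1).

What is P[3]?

CTR decryption: S_i = E(K, T_i) where T_i is the counter for block i; P_i = C_i ⊕ S_i.
P[3]: T = B1, S = E(K, T) = 03; 36 ⊕ 03 = 35.

P[3] = 35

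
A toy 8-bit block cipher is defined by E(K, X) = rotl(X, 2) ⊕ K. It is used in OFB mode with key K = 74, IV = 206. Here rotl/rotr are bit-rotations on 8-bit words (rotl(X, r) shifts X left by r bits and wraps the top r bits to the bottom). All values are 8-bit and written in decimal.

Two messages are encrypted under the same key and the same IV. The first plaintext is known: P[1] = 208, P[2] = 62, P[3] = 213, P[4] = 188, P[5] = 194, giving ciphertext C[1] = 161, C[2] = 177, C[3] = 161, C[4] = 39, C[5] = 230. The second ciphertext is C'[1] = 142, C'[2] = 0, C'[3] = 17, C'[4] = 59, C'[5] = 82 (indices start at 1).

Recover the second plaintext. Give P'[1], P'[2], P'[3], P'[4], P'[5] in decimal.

In OFB with a reused IV, both messages share the same keystream S_i, so C_i ⊕ C'_i = P_i ⊕ P'_i and thus P'_i = P_i ⊕ C_i ⊕ C'_i.
P'[1]: 208 ⊕ 161 ⊕ 142 = 255.
P'[2]: 62 ⊕ 177 ⊕ 0 = 143.
P'[3]: 213 ⊕ 161 ⊕ 17 = 101.
P'[4]: 188 ⊕ 39 ⊕ 59 = 160.
P'[5]: 194 ⊕ 230 ⊕ 82 = 118.

P'[1] = 255, P'[2] = 143, P'[3] = 101, P'[4] = 160, P'[5] = 118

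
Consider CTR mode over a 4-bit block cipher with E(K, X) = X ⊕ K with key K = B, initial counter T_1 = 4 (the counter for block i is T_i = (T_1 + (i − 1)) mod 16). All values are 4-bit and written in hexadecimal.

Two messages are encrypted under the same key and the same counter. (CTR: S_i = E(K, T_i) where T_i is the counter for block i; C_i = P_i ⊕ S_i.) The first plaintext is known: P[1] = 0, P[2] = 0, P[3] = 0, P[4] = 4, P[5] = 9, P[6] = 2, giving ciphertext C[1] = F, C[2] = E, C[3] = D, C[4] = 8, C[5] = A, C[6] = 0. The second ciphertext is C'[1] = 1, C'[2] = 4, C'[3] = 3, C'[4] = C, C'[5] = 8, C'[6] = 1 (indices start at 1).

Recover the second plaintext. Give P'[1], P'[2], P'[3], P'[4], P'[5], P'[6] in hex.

In CTR with a reused counter, both messages share the same keystream S_i, so C_i ⊕ C'_i = P_i ⊕ P'_i and thus P'_i = P_i ⊕ C_i ⊕ C'_i.
P'[1]: 0 ⊕ F ⊕ 1 = E.
P'[2]: 0 ⊕ E ⊕ 4 = A.
P'[3]: 0 ⊕ D ⊕ 3 = E.
P'[4]: 4 ⊕ 8 ⊕ C = 0.
P'[5]: 9 ⊕ A ⊕ 8 = B.
P'[6]: 2 ⊕ 0 ⊕ 1 = 3.

P'[1] = E, P'[2] = A, P'[3] = E, P'[4] = 0, P'[5] = B, P'[6] = 3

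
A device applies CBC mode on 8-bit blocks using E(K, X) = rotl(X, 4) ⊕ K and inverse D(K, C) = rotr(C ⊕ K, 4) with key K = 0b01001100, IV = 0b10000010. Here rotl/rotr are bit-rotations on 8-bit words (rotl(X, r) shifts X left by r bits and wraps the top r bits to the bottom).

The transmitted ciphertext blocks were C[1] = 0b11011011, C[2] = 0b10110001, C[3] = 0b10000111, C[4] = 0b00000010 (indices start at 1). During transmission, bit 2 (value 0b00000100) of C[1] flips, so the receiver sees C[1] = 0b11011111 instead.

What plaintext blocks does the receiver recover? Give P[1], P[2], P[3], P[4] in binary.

P[1] = 0b10111011, P[2] = 0b00000000, P[3] = 0b00001101, P[4] = 0b01100011

CBC decryption: P_i = D(K, C_i) ⊕ C_{i−1}, with C_{0} = IV.
Only C[1] changed, to 0b11011111. In CBC, a change in C_i garbles P_i and flips the same bit in P_{i+1}. Decrypting the received ciphertext:
P[1]: D(K, 0b11011111) = 0b00111001; 0b00111001 ⊕ 0b10000010 = 0b10111011.
P[2]: D(K, 0b10110001) = 0b11011111; 0b11011111 ⊕ 0b11011111 = 0b00000000.
P[3]: D(K, 0b10000111) = 0b10111100; 0b10111100 ⊕ 0b10110001 = 0b00001101.
P[4]: D(K, 0b00000010) = 0b11100100; 0b11100100 ⊕ 0b10000111 = 0b01100011.
Blocks that differ from the original plaintext: P[1], P[2].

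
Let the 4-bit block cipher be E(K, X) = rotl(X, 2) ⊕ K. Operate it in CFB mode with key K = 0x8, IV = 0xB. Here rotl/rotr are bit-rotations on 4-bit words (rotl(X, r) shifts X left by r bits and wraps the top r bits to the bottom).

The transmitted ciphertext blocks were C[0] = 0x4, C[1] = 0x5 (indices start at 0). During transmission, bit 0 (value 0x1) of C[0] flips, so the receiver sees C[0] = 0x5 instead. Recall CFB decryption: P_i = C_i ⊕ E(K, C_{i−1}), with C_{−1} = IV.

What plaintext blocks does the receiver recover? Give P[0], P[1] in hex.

P[0] = 0x3, P[1] = 0x8

Only C[0] changed, to 0x5. In CFB, a change in C_i flips the same bit in P_i and garbles P_{i+1}. Decrypting the received ciphertext:
P[0]: E(K, 0xB) = 0x6; 0x5 ⊕ 0x6 = 0x3.
P[1]: E(K, 0x5) = 0xD; 0x5 ⊕ 0xD = 0x8.
Blocks that differ from the original plaintext: P[0], P[1].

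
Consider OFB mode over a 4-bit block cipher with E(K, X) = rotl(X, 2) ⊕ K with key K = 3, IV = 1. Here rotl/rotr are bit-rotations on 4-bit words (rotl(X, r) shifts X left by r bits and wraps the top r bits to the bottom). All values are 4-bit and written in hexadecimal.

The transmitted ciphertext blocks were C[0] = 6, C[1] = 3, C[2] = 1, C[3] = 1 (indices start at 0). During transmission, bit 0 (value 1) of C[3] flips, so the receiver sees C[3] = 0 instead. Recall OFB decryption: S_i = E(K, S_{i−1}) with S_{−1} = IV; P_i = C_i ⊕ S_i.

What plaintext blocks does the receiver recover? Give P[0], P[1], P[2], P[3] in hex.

Only C[3] changed, to 0. In OFB, a change in C_i flips the same bit in P_i only; the keystream is unaffected. Decrypting the received ciphertext:
P[0]: S = E(K, 1) = 7; 6 ⊕ 7 = 1.
P[1]: S = E(K, 7) = E; 3 ⊕ E = D.
P[2]: S = E(K, E) = 8; 1 ⊕ 8 = 9.
P[3]: S = E(K, 8) = 1; 0 ⊕ 1 = 1.
Blocks that differ from the original plaintext: P[3].

P[0] = 1, P[1] = D, P[2] = 9, P[3] = 1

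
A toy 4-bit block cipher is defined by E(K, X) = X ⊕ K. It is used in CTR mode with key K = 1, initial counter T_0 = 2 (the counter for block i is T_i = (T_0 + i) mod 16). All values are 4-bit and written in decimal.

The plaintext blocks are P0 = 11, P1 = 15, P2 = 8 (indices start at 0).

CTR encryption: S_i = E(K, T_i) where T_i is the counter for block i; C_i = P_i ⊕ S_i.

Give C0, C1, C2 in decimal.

C0 = 8, C1 = 13, C2 = 13

C0: T = 2, S = E(K, T) = 3; 11 ⊕ 3 = 8.
C1: T = 3, S = E(K, T) = 2; 15 ⊕ 2 = 13.
C2: T = 4, S = E(K, T) = 5; 8 ⊕ 5 = 13.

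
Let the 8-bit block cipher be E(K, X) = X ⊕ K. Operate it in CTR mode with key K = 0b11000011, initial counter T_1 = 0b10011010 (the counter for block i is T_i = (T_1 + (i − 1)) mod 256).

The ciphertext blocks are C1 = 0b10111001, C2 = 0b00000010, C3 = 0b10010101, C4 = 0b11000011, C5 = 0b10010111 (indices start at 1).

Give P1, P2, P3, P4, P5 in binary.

CTR decryption: S_i = E(K, T_i) where T_i is the counter for block i; P_i = C_i ⊕ S_i.
P1: T = 0b10011010, S = E(K, T) = 0b01011001; 0b10111001 ⊕ 0b01011001 = 0b11100000.
P2: T = 0b10011011, S = E(K, T) = 0b01011000; 0b00000010 ⊕ 0b01011000 = 0b01011010.
P3: T = 0b10011100, S = E(K, T) = 0b01011111; 0b10010101 ⊕ 0b01011111 = 0b11001010.
P4: T = 0b10011101, S = E(K, T) = 0b01011110; 0b11000011 ⊕ 0b01011110 = 0b10011101.
P5: T = 0b10011110, S = E(K, T) = 0b01011101; 0b10010111 ⊕ 0b01011101 = 0b11001010.

P1 = 0b11100000, P2 = 0b01011010, P3 = 0b11001010, P4 = 0b10011101, P5 = 0b11001010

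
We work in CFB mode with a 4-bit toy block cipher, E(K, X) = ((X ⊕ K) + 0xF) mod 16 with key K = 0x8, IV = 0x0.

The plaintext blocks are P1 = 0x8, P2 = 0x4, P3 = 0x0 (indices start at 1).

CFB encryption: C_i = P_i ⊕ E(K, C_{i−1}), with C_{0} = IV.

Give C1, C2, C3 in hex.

C1 = 0xF, C2 = 0x2, C3 = 0x9

C1: E(K, 0x0) = 0x7; 0x8 ⊕ 0x7 = 0xF.
C2: E(K, 0xF) = 0x6; 0x4 ⊕ 0x6 = 0x2.
C3: E(K, 0x2) = 0x9; 0x0 ⊕ 0x9 = 0x9.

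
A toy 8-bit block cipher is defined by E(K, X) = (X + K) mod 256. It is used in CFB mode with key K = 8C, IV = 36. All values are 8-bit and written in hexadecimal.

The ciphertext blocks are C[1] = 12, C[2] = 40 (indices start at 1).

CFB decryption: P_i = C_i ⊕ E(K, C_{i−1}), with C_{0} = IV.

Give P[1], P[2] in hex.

P[1]: E(K, 36) = C2; 12 ⊕ C2 = D0.
P[2]: E(K, 12) = 9E; 40 ⊕ 9E = DE.

P[1] = D0, P[2] = DE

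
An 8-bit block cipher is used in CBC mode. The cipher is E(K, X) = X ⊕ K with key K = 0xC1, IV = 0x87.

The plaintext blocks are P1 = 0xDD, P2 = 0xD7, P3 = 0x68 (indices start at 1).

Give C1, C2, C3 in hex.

CBC encryption: C_i = E(K, P_i ⊕ C_{i−1}), with C_{0} = IV.
C1: P1 ⊕ 0x87 = 0x5A; E(K, 0x5A) = 0x9B.
C2: P2 ⊕ 0x9B = 0x4C; E(K, 0x4C) = 0x8D.
C3: P3 ⊕ 0x8D = 0xE5; E(K, 0xE5) = 0x24.

C1 = 0x9B, C2 = 0x8D, C3 = 0x24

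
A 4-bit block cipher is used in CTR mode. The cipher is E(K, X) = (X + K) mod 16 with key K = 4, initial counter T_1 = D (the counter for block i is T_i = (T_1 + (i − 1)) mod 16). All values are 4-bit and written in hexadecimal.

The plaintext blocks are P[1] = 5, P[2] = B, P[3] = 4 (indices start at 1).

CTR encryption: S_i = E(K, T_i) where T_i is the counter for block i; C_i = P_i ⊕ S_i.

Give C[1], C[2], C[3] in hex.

C[1]: T = D, S = E(K, T) = 1; 5 ⊕ 1 = 4.
C[2]: T = E, S = E(K, T) = 2; B ⊕ 2 = 9.
C[3]: T = F, S = E(K, T) = 3; 4 ⊕ 3 = 7.

C[1] = 4, C[2] = 9, C[3] = 7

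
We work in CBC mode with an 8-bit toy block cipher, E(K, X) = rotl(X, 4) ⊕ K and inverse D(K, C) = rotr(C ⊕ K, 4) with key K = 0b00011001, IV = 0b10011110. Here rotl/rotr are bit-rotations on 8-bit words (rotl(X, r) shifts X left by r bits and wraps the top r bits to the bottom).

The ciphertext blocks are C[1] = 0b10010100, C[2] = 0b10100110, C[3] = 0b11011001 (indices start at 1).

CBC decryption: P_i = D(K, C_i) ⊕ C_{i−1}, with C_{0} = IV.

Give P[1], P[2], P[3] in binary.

P[1]: D(K, 0b10010100) = 0b11011000; 0b11011000 ⊕ 0b10011110 = 0b01000110.
P[2]: D(K, 0b10100110) = 0b11111011; 0b11111011 ⊕ 0b10010100 = 0b01101111.
P[3]: D(K, 0b11011001) = 0b00001100; 0b00001100 ⊕ 0b10100110 = 0b10101010.

P[1] = 0b01000110, P[2] = 0b01101111, P[3] = 0b10101010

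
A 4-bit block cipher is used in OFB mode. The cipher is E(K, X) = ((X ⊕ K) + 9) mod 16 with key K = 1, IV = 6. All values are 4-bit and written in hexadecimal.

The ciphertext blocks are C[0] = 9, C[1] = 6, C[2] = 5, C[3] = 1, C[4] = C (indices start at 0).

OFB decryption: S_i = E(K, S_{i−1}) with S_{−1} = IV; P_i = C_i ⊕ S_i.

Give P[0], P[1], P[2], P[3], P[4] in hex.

P[0] = 9, P[1] = C, P[2] = 1, P[3] = F, P[4] = 4

P[0]: S = E(K, 6) = 0; 9 ⊕ 0 = 9.
P[1]: S = E(K, 0) = A; 6 ⊕ A = C.
P[2]: S = E(K, A) = 4; 5 ⊕ 4 = 1.
P[3]: S = E(K, 4) = E; 1 ⊕ E = F.
P[4]: S = E(K, E) = 8; C ⊕ 8 = 4.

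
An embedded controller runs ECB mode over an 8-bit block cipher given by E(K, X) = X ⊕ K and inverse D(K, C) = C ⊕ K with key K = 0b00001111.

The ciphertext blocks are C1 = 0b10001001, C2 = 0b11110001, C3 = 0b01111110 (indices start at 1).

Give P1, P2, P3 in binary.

ECB decryption: P_i = D(K, C_i).
P1: D(K, 0b10001001) = 0b10000110.
P2: D(K, 0b11110001) = 0b11111110.
P3: D(K, 0b01111110) = 0b01110001.

P1 = 0b10000110, P2 = 0b11111110, P3 = 0b01110001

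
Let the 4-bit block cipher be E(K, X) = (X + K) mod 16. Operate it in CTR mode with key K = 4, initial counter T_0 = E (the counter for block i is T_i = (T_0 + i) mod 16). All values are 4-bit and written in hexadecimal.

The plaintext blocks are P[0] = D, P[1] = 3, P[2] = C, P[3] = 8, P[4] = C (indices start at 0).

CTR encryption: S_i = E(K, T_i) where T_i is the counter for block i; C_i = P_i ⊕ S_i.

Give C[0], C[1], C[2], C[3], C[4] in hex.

C[0] = F, C[1] = 0, C[2] = 8, C[3] = D, C[4] = A

C[0]: T = E, S = E(K, T) = 2; D ⊕ 2 = F.
C[1]: T = F, S = E(K, T) = 3; 3 ⊕ 3 = 0.
C[2]: T = 0, S = E(K, T) = 4; C ⊕ 4 = 8.
C[3]: T = 1, S = E(K, T) = 5; 8 ⊕ 5 = D.
C[4]: T = 2, S = E(K, T) = 6; C ⊕ 6 = A.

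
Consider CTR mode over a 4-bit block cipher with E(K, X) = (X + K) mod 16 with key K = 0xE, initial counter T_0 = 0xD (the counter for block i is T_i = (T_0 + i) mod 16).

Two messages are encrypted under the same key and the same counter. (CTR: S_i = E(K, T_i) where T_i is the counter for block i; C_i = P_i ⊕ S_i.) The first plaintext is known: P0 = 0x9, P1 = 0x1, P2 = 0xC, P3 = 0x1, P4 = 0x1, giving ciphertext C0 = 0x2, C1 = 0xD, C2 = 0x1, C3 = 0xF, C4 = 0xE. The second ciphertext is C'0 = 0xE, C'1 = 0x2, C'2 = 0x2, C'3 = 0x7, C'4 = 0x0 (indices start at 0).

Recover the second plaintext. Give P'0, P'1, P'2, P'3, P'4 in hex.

In CTR with a reused counter, both messages share the same keystream S_i, so C_i ⊕ C'_i = P_i ⊕ P'_i and thus P'_i = P_i ⊕ C_i ⊕ C'_i.
P'0: 0x9 ⊕ 0x2 ⊕ 0xE = 0x5.
P'1: 0x1 ⊕ 0xD ⊕ 0x2 = 0xE.
P'2: 0xC ⊕ 0x1 ⊕ 0x2 = 0xF.
P'3: 0x1 ⊕ 0xF ⊕ 0x7 = 0x9.
P'4: 0x1 ⊕ 0xE ⊕ 0x0 = 0xF.

P'0 = 0x5, P'1 = 0xE, P'2 = 0xF, P'3 = 0x9, P'4 = 0xF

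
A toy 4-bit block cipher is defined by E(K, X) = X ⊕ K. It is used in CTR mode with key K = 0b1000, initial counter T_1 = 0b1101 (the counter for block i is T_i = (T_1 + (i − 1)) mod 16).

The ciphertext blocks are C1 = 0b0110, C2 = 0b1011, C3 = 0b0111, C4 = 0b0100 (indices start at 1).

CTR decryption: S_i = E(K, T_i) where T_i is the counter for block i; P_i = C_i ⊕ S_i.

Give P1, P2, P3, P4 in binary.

P1: T = 0b1101, S = E(K, T) = 0b0101; 0b0110 ⊕ 0b0101 = 0b0011.
P2: T = 0b1110, S = E(K, T) = 0b0110; 0b1011 ⊕ 0b0110 = 0b1101.
P3: T = 0b1111, S = E(K, T) = 0b0111; 0b0111 ⊕ 0b0111 = 0b0000.
P4: T = 0b0000, S = E(K, T) = 0b1000; 0b0100 ⊕ 0b1000 = 0b1100.

P1 = 0b0011, P2 = 0b1101, P3 = 0b0000, P4 = 0b1100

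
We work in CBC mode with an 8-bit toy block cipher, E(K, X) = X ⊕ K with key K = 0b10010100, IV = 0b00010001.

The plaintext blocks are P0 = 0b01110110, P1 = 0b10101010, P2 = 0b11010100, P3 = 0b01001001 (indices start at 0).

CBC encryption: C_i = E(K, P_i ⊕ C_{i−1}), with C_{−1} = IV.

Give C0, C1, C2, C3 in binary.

C0: P0 ⊕ 0b00010001 = 0b01100111; E(K, 0b01100111) = 0b11110011.
C1: P1 ⊕ 0b11110011 = 0b01011001; E(K, 0b01011001) = 0b11001101.
C2: P2 ⊕ 0b11001101 = 0b00011001; E(K, 0b00011001) = 0b10001101.
C3: P3 ⊕ 0b10001101 = 0b11000100; E(K, 0b11000100) = 0b01010000.

C0 = 0b11110011, C1 = 0b11001101, C2 = 0b10001101, C3 = 0b01010000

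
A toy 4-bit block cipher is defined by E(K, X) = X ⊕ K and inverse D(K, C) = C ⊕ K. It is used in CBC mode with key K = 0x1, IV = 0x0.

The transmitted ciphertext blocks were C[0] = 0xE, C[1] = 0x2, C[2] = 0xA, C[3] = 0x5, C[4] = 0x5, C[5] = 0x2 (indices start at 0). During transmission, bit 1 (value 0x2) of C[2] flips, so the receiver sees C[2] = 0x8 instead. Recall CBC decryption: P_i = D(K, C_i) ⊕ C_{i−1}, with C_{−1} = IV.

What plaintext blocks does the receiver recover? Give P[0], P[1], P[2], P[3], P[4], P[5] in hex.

P[0] = 0xF, P[1] = 0xD, P[2] = 0xB, P[3] = 0xC, P[4] = 0x1, P[5] = 0x6

Only C[2] changed, to 0x8. In CBC, a change in C_i garbles P_i and flips the same bit in P_{i+1}. Decrypting the received ciphertext:
P[0]: D(K, 0xE) = 0xF; 0xF ⊕ 0x0 = 0xF.
P[1]: D(K, 0x2) = 0x3; 0x3 ⊕ 0xE = 0xD.
P[2]: D(K, 0x8) = 0x9; 0x9 ⊕ 0x2 = 0xB.
P[3]: D(K, 0x5) = 0x4; 0x4 ⊕ 0x8 = 0xC.
P[4]: D(K, 0x5) = 0x4; 0x4 ⊕ 0x5 = 0x1.
P[5]: D(K, 0x2) = 0x3; 0x3 ⊕ 0x5 = 0x6.
Blocks that differ from the original plaintext: P[2], P[3].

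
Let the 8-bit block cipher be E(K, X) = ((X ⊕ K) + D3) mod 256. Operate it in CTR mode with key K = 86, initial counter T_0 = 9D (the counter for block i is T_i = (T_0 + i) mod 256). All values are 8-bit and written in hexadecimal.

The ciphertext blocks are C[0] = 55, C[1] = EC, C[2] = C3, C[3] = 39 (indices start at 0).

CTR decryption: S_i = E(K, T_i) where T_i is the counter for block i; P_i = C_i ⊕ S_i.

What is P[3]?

P[3]: T = A0, S = E(K, T) = F9; 39 ⊕ F9 = C0.

P[3] = C0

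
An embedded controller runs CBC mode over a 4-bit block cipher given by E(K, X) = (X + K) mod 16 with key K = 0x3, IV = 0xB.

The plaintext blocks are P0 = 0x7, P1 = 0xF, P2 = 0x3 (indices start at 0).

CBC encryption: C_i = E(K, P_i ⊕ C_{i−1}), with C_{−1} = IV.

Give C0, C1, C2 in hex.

C0: P0 ⊕ 0xB = 0xC; E(K, 0xC) = 0xF.
C1: P1 ⊕ 0xF = 0x0; E(K, 0x0) = 0x3.
C2: P2 ⊕ 0x3 = 0x0; E(K, 0x0) = 0x3.

C0 = 0xF, C1 = 0x3, C2 = 0x3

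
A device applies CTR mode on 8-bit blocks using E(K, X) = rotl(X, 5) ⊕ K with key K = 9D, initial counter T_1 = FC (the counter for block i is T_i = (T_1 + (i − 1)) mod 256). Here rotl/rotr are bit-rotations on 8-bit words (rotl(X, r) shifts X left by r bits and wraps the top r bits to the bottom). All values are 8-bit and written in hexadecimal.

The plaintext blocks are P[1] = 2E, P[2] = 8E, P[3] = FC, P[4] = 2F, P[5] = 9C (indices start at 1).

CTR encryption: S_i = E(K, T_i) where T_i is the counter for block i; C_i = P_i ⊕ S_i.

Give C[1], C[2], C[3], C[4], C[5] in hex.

C[1]: T = FC, S = E(K, T) = 02; 2E ⊕ 02 = 2C.
C[2]: T = FD, S = E(K, T) = 22; 8E ⊕ 22 = AC.
C[3]: T = FE, S = E(K, T) = 42; FC ⊕ 42 = BE.
C[4]: T = FF, S = E(K, T) = 62; 2F ⊕ 62 = 4D.
C[5]: T = 00, S = E(K, T) = 9D; 9C ⊕ 9D = 01.

C[1] = 2C, C[2] = AC, C[3] = BE, C[4] = 4D, C[5] = 01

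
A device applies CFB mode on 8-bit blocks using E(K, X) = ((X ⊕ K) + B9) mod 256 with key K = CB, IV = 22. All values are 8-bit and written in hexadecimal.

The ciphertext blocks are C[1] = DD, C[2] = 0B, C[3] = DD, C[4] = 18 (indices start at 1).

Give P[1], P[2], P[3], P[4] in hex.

CFB decryption: P_i = C_i ⊕ E(K, C_{i−1}), with C_{0} = IV.
P[1]: E(K, 22) = A2; DD ⊕ A2 = 7F.
P[2]: E(K, DD) = CF; 0B ⊕ CF = C4.
P[3]: E(K, 0B) = 79; DD ⊕ 79 = A4.
P[4]: E(K, DD) = CF; 18 ⊕ CF = D7.

P[1] = 7F, P[2] = C4, P[3] = A4, P[4] = D7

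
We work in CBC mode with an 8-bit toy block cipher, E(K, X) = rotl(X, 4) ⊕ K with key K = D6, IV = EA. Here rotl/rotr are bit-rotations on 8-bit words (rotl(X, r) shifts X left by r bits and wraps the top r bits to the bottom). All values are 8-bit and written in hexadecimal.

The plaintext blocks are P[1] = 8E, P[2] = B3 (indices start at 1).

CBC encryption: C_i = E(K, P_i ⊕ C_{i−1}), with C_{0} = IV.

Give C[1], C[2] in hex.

C[1]: P[1] ⊕ EA = 64; E(K, 64) = 90.
C[2]: P[2] ⊕ 90 = 23; E(K, 23) = E4.

C[1] = 90, C[2] = E4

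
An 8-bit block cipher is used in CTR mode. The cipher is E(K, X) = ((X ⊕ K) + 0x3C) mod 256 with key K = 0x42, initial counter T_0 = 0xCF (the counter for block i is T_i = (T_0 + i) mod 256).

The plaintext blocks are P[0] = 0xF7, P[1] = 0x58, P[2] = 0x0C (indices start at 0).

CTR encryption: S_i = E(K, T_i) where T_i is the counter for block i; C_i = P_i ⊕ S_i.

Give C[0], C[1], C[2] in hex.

C[0]: T = 0xCF, S = E(K, T) = 0xC9; 0xF7 ⊕ 0xC9 = 0x3E.
C[1]: T = 0xD0, S = E(K, T) = 0xCE; 0x58 ⊕ 0xCE = 0x96.
C[2]: T = 0xD1, S = E(K, T) = 0xCF; 0x0C ⊕ 0xCF = 0xC3.

C[0] = 0x3E, C[1] = 0x96, C[2] = 0xC3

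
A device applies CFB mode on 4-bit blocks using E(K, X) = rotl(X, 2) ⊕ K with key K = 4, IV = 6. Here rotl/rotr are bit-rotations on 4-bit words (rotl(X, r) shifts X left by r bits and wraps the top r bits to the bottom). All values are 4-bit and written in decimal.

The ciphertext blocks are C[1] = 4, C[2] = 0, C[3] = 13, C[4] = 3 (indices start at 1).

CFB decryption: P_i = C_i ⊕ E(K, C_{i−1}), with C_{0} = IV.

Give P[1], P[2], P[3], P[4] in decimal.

P[1] = 9, P[2] = 5, P[3] = 9, P[4] = 0

P[1]: E(K, 6) = 13; 4 ⊕ 13 = 9.
P[2]: E(K, 4) = 5; 0 ⊕ 5 = 5.
P[3]: E(K, 0) = 4; 13 ⊕ 4 = 9.
P[4]: E(K, 13) = 3; 3 ⊕ 3 = 0.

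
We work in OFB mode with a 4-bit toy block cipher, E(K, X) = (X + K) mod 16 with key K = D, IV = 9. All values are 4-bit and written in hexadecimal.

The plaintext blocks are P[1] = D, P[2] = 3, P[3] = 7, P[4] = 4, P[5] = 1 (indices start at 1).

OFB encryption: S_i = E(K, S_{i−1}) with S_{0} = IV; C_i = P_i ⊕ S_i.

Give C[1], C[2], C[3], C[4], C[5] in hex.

C[1]: S = E(K, 9) = 6; D ⊕ 6 = B.
C[2]: S = E(K, 6) = 3; 3 ⊕ 3 = 0.
C[3]: S = E(K, 3) = 0; 7 ⊕ 0 = 7.
C[4]: S = E(K, 0) = D; 4 ⊕ D = 9.
C[5]: S = E(K, D) = A; 1 ⊕ A = B.

C[1] = B, C[2] = 0, C[3] = 7, C[4] = 9, C[5] = B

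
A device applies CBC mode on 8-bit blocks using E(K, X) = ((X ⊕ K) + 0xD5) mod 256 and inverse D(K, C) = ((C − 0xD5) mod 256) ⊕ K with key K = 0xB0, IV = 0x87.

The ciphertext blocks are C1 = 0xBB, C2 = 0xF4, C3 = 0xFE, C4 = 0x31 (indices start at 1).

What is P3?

P3 = 0x6D

CBC decryption: P_i = D(K, C_i) ⊕ C_{i−1}, with C_{0} = IV.
P3: D(K, 0xFE) = 0x99; 0x99 ⊕ 0xF4 = 0x6D.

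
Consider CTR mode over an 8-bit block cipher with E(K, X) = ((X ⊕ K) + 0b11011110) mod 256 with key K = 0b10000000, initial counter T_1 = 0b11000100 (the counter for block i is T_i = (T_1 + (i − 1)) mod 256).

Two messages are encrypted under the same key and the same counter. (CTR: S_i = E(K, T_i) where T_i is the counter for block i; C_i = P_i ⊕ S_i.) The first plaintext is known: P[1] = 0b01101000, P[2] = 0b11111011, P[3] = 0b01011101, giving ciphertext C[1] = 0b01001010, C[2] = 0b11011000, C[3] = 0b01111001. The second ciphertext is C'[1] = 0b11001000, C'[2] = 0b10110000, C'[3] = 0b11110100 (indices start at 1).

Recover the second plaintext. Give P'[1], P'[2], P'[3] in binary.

In CTR with a reused counter, both messages share the same keystream S_i, so C_i ⊕ C'_i = P_i ⊕ P'_i and thus P'_i = P_i ⊕ C_i ⊕ C'_i.
P'[1]: 0b01101000 ⊕ 0b01001010 ⊕ 0b11001000 = 0b11101010.
P'[2]: 0b11111011 ⊕ 0b11011000 ⊕ 0b10110000 = 0b10010011.
P'[3]: 0b01011101 ⊕ 0b01111001 ⊕ 0b11110100 = 0b11010000.

P'[1] = 0b11101010, P'[2] = 0b10010011, P'[3] = 0b11010000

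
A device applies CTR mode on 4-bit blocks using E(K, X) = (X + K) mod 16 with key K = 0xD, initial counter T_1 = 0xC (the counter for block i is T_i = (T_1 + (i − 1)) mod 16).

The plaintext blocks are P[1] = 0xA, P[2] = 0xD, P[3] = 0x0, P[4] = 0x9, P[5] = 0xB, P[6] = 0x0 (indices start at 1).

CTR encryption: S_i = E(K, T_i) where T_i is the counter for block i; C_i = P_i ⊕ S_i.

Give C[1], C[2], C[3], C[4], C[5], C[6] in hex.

C[1] = 0x3, C[2] = 0x7, C[3] = 0xB, C[4] = 0x5, C[5] = 0x6, C[6] = 0xE

C[1]: T = 0xC, S = E(K, T) = 0x9; 0xA ⊕ 0x9 = 0x3.
C[2]: T = 0xD, S = E(K, T) = 0xA; 0xD ⊕ 0xA = 0x7.
C[3]: T = 0xE, S = E(K, T) = 0xB; 0x0 ⊕ 0xB = 0xB.
C[4]: T = 0xF, S = E(K, T) = 0xC; 0x9 ⊕ 0xC = 0x5.
C[5]: T = 0x0, S = E(K, T) = 0xD; 0xB ⊕ 0xD = 0x6.
C[6]: T = 0x1, S = E(K, T) = 0xE; 0x0 ⊕ 0xE = 0xE.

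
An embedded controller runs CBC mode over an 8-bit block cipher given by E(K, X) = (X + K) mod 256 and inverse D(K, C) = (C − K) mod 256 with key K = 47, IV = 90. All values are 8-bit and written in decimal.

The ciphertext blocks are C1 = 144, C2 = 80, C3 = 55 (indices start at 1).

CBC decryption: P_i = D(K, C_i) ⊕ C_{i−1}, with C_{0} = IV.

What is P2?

P2 = 177

P2: D(K, 80) = 33; 33 ⊕ 144 = 177.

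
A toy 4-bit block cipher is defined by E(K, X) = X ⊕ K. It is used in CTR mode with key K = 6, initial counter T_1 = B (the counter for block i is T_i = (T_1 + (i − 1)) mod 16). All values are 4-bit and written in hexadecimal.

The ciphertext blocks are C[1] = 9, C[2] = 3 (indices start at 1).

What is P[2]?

P[2] = 9

CTR decryption: S_i = E(K, T_i) where T_i is the counter for block i; P_i = C_i ⊕ S_i.
P[2]: T = C, S = E(K, T) = A; 3 ⊕ A = 9.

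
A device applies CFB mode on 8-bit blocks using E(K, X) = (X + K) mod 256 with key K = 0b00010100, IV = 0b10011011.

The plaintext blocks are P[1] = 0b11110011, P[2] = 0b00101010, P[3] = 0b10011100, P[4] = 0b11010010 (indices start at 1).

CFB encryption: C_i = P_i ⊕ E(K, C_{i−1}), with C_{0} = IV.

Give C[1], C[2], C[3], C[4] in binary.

C[1] = 0b01011100, C[2] = 0b01011010, C[3] = 0b11110010, C[4] = 0b11010100

C[1]: E(K, 0b10011011) = 0b10101111; 0b11110011 ⊕ 0b10101111 = 0b01011100.
C[2]: E(K, 0b01011100) = 0b01110000; 0b00101010 ⊕ 0b01110000 = 0b01011010.
C[3]: E(K, 0b01011010) = 0b01101110; 0b10011100 ⊕ 0b01101110 = 0b11110010.
C[4]: E(K, 0b11110010) = 0b00000110; 0b11010010 ⊕ 0b00000110 = 0b11010100.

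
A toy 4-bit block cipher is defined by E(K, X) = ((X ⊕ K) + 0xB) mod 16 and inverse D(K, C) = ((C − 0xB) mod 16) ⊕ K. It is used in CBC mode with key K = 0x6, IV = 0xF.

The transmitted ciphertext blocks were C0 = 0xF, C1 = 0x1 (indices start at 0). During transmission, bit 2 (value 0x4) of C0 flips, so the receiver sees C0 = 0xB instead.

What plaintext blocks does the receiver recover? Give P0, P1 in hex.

P0 = 0x9, P1 = 0xB

CBC decryption: P_i = D(K, C_i) ⊕ C_{i−1}, with C_{−1} = IV.
Only C0 changed, to 0xB. In CBC, a change in C_i garbles P_i and flips the same bit in P_{i+1}. Decrypting the received ciphertext:
P0: D(K, 0xB) = 0x6; 0x6 ⊕ 0xF = 0x9.
P1: D(K, 0x1) = 0x0; 0x0 ⊕ 0xB = 0xB.
Blocks that differ from the original plaintext: P0, P1.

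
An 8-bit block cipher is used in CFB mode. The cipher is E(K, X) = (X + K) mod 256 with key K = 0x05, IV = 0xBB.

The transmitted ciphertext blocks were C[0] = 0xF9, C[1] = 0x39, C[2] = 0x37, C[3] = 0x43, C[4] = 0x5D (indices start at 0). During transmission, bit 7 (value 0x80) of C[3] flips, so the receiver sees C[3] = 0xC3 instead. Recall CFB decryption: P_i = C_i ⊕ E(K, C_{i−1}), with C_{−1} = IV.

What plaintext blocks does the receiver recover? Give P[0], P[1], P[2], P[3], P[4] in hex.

P[0] = 0x39, P[1] = 0xC7, P[2] = 0x09, P[3] = 0xFF, P[4] = 0x95

Only C[3] changed, to 0xC3. In CFB, a change in C_i flips the same bit in P_i and garbles P_{i+1}. Decrypting the received ciphertext:
P[0]: E(K, 0xBB) = 0xC0; 0xF9 ⊕ 0xC0 = 0x39.
P[1]: E(K, 0xF9) = 0xFE; 0x39 ⊕ 0xFE = 0xC7.
P[2]: E(K, 0x39) = 0x3E; 0x37 ⊕ 0x3E = 0x09.
P[3]: E(K, 0x37) = 0x3C; 0xC3 ⊕ 0x3C = 0xFF.
P[4]: E(K, 0xC3) = 0xC8; 0x5D ⊕ 0xC8 = 0x95.
Blocks that differ from the original plaintext: P[3], P[4].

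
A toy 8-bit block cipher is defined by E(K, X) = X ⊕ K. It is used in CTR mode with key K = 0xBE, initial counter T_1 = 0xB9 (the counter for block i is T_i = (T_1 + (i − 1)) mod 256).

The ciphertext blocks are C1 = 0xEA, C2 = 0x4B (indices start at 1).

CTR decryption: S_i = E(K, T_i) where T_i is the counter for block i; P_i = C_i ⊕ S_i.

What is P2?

P2 = 0x4F

P2: T = 0xBA, S = E(K, T) = 0x04; 0x4B ⊕ 0x04 = 0x4F.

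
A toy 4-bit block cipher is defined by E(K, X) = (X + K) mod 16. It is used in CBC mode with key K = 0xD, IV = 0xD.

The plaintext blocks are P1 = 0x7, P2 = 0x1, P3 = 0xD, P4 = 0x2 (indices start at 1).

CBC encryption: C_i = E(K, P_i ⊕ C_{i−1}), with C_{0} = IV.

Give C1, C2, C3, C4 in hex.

C1: P1 ⊕ 0xD = 0xA; E(K, 0xA) = 0x7.
C2: P2 ⊕ 0x7 = 0x6; E(K, 0x6) = 0x3.
C3: P3 ⊕ 0x3 = 0xE; E(K, 0xE) = 0xB.
C4: P4 ⊕ 0xB = 0x9; E(K, 0x9) = 0x6.

C1 = 0x7, C2 = 0x3, C3 = 0xB, C4 = 0x6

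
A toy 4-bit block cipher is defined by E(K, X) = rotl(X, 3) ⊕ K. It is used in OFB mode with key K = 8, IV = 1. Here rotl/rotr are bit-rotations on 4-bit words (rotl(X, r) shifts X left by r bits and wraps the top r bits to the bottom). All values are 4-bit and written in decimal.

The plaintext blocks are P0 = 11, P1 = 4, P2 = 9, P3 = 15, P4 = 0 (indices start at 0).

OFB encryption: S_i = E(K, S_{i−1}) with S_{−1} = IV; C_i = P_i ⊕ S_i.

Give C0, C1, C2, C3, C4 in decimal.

C0 = 11, C1 = 12, C2 = 5, C3 = 1, C4 = 15

C0: S = E(K, 1) = 0; 11 ⊕ 0 = 11.
C1: S = E(K, 0) = 8; 4 ⊕ 8 = 12.
C2: S = E(K, 8) = 12; 9 ⊕ 12 = 5.
C3: S = E(K, 12) = 14; 15 ⊕ 14 = 1.
C4: S = E(K, 14) = 15; 0 ⊕ 15 = 15.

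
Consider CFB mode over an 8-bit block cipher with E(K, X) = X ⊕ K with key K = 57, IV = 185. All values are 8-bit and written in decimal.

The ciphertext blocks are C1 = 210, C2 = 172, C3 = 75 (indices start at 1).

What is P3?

CFB decryption: P_i = C_i ⊕ E(K, C_{i−1}), with C_{0} = IV.
P3: E(K, 172) = 149; 75 ⊕ 149 = 222.

P3 = 222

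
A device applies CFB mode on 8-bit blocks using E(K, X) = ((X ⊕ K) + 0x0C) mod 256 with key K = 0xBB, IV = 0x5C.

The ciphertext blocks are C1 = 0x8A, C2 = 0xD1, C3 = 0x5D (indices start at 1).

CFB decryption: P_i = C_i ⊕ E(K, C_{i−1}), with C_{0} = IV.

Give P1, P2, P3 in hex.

P1: E(K, 0x5C) = 0xF3; 0x8A ⊕ 0xF3 = 0x79.
P2: E(K, 0x8A) = 0x3D; 0xD1 ⊕ 0x3D = 0xEC.
P3: E(K, 0xD1) = 0x76; 0x5D ⊕ 0x76 = 0x2B.

P1 = 0x79, P2 = 0xEC, P3 = 0x2B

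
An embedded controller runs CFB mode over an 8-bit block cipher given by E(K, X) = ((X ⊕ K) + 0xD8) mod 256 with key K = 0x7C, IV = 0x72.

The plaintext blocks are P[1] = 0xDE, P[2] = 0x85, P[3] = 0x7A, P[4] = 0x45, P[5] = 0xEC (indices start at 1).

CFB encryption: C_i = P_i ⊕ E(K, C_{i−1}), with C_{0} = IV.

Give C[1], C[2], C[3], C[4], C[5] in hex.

C[1] = 0x38, C[2] = 0x99, C[3] = 0xC7, C[4] = 0xD6, C[5] = 0x6E

C[1]: E(K, 0x72) = 0xE6; 0xDE ⊕ 0xE6 = 0x38.
C[2]: E(K, 0x38) = 0x1C; 0x85 ⊕ 0x1C = 0x99.
C[3]: E(K, 0x99) = 0xBD; 0x7A ⊕ 0xBD = 0xC7.
C[4]: E(K, 0xC7) = 0x93; 0x45 ⊕ 0x93 = 0xD6.
C[5]: E(K, 0xD6) = 0x82; 0xEC ⊕ 0x82 = 0x6E.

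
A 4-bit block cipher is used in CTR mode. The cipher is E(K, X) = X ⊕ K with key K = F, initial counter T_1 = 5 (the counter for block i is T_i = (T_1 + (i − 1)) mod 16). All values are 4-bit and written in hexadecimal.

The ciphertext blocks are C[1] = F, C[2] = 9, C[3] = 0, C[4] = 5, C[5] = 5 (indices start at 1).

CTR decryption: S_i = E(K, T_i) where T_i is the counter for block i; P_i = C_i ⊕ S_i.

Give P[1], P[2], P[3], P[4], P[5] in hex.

P[1] = 5, P[2] = 0, P[3] = 8, P[4] = 2, P[5] = 3

P[1]: T = 5, S = E(K, T) = A; F ⊕ A = 5.
P[2]: T = 6, S = E(K, T) = 9; 9 ⊕ 9 = 0.
P[3]: T = 7, S = E(K, T) = 8; 0 ⊕ 8 = 8.
P[4]: T = 8, S = E(K, T) = 7; 5 ⊕ 7 = 2.
P[5]: T = 9, S = E(K, T) = 6; 5 ⊕ 6 = 3.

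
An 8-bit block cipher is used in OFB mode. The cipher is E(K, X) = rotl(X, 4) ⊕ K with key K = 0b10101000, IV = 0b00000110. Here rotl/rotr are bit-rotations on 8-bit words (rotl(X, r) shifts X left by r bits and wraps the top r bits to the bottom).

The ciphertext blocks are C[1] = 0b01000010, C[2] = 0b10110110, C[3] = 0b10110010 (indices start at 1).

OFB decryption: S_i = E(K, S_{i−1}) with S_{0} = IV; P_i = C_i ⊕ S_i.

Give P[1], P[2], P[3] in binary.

P[1]: S = E(K, 0b00000110) = 0b11001000; 0b01000010 ⊕ 0b11001000 = 0b10001010.
P[2]: S = E(K, 0b11001000) = 0b00100100; 0b10110110 ⊕ 0b00100100 = 0b10010010.
P[3]: S = E(K, 0b00100100) = 0b11101010; 0b10110010 ⊕ 0b11101010 = 0b01011000.

P[1] = 0b10001010, P[2] = 0b10010010, P[3] = 0b01011000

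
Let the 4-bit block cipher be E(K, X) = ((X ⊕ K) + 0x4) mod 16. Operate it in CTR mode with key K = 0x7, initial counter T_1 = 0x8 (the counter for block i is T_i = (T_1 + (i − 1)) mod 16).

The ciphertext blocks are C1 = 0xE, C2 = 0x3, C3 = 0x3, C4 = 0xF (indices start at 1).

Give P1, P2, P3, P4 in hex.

CTR decryption: S_i = E(K, T_i) where T_i is the counter for block i; P_i = C_i ⊕ S_i.
P1: T = 0x8, S = E(K, T) = 0x3; 0xE ⊕ 0x3 = 0xD.
P2: T = 0x9, S = E(K, T) = 0x2; 0x3 ⊕ 0x2 = 0x1.
P3: T = 0xA, S = E(K, T) = 0x1; 0x3 ⊕ 0x1 = 0x2.
P4: T = 0xB, S = E(K, T) = 0x0; 0xF ⊕ 0x0 = 0xF.

P1 = 0xD, P2 = 0x1, P3 = 0x2, P4 = 0xF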